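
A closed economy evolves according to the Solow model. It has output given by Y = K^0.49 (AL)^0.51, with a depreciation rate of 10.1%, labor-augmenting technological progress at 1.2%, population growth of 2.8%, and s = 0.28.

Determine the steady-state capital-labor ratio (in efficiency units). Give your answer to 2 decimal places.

In steady state, investment equals break-even investment: s·k^α = (n + g + δ)·k.
Rearranging, k^(1−α) = s / (n + g + δ).
k^0.51 = 0.28 / (0.028 + 0.012 + 0.101) = 0.28 / 0.141 = 1.9858
k* = 1.9858^(1/0.51) ≈ 3.8387

k* = 3.84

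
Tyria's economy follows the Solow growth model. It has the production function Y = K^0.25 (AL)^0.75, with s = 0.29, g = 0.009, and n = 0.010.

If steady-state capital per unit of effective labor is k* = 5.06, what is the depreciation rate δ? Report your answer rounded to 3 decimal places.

In steady state, investment equals break-even investment: s·k^α = (n + g + δ)·k.
So s / (n + g + δ) = (k*)^(1−α) = 5.06^0.75 = 3.3737.
Therefore n + g + δ = s / 3.3737 = 0.29 / 3.3737 = 0.0860, so δ = 0.0860 − 0.019 = 0.0670.

δ ≈ 0.067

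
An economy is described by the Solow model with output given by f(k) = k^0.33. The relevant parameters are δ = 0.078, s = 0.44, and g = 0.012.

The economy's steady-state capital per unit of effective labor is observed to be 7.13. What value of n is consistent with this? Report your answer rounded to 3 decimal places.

In steady state, investment equals break-even investment: s·k^α = (n + g + δ)·k.
So s / (n + g + δ) = (k*)^(1−α) = 7.13^0.67 = 3.7288.
Therefore n + g + δ = s / 3.7288 = 0.44 / 3.7288 = 0.1180, so n = 0.1180 − 0.090 = 0.0280.

n ≈ 0.028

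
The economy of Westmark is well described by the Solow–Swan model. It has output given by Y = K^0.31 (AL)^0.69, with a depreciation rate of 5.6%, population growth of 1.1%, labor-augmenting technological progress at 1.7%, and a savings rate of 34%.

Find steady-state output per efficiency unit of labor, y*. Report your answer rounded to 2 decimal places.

At the steady state, Δk = 0, so s·k^α = (n + g + δ)·k.
Dividing both sides by k: k^(1−α) = s / (n + g + δ).
k^0.69 = 0.34 / (0.011 + 0.017 + 0.056) = 0.34 / 0.084 = 4.0476
k* = 4.0476^(1/0.69) ≈ 7.5857
y* = (k*)^α = 7.5857^0.31 ≈ 1.8741

y* = 1.87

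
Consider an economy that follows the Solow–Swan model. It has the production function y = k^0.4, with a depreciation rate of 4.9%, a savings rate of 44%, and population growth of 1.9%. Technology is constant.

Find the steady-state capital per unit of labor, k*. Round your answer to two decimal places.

In steady state, investment equals break-even investment: s·k^α = (n + δ)·k.
Rearranging, k^(1−α) = s / (n + δ).
k^0.6 = 0.44 / (0.019 + 0.049) = 0.44 / 0.068 = 6.4706
k* = 6.4706^(1/0.6) ≈ 22.4685

k* = 22.47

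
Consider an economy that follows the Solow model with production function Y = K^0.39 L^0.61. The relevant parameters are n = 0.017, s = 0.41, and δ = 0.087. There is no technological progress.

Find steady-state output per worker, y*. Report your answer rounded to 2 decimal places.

At the steady state, Δk = 0, so s·k^α = (n + δ)·k.
Dividing both sides by k: k^(1−α) = s / (n + δ).
k^0.61 = 0.41 / (0.017 + 0.087) = 0.41 / 0.104 = 3.9423
k* = 3.9423^(1/0.61) ≈ 9.4763
y* = (k*)^α = 9.4763^0.39 ≈ 2.4037

y* ≈ 2.40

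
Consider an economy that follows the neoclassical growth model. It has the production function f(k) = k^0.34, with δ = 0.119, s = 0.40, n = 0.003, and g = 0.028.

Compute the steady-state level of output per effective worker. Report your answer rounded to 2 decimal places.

y* ≈ 1.66

Steady state requires s·f(k) = (n + g + δ)·k, i.e. s·k^α = (n + g + δ)·k.
Rearranging, k^(1−α) = s / (n + g + δ).
k^0.66 = 0.40 / (0.003 + 0.028 + 0.119) = 0.40 / 0.150 = 2.6667
k* = 2.6667^(1/0.66) ≈ 4.4199
y* = (k*)^α = 4.4199^0.34 ≈ 1.6574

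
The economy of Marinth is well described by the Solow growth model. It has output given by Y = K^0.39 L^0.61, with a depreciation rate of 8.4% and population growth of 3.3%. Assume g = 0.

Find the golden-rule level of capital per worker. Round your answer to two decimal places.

The golden rule sets f'(k) = n + δ, i.e. α·k^(α−1) = n + δ.
So k^(1−α) = α / (n + δ) = 0.39 / 0.117 = 3.3333.
k_gold = 3.3333^(1/0.61) ≈ 7.1973

k_gold ≈ 7.20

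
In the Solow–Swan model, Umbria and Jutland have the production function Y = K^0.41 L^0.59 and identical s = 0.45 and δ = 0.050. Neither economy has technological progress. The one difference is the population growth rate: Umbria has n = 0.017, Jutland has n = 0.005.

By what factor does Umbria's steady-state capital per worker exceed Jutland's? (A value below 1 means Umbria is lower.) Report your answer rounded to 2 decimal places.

Steady-state k* = [s/(n + δ)]^(1/(1−α)), so the ratio is [ (s_U/(n + δ)_U) / (s_J/(n + δ)_J) ]^1.6949.
s_U/(n + δ)_U = 0.45/0.067 = 6.7164; s_J/(n + δ)_J = 0.45/0.055 = 8.1818.
Ratio = (6.7164/8.1818)^1.6949 = 0.8209^1.6949 ≈ 0.7157

k*_U / k*_J ≈ 0.72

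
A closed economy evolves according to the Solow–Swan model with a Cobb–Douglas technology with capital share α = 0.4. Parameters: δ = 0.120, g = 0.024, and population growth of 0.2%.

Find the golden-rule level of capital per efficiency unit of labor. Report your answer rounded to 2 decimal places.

k_gold ≈ 5.36

The golden rule sets f'(k) = n + g + δ, i.e. α·k^(α−1) = n + g + δ.
So k^(1−α) = α / (n + g + δ) = 0.4 / 0.146 = 2.7397.
k_gold = 2.7397^(1/0.6) ≈ 5.3642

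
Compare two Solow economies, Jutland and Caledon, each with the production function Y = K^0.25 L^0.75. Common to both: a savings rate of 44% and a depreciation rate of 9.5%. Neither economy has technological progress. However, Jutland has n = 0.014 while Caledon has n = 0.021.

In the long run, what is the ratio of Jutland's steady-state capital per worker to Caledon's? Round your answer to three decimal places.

Steady-state k* = [s/(n + δ)]^(1/(1−α)), so the ratio is [ (s_J/(n + δ)_J) / (s_C/(n + δ)_C) ]^1.3333.
s_J/(n + δ)_J = 0.44/0.109 = 4.0367; s_C/(n + δ)_C = 0.44/0.116 = 3.7931.
Ratio = (4.0367/3.7931)^1.3333 = 1.0642^1.3333 ≈ 1.0865

k*_J / k*_C ≈ 1.087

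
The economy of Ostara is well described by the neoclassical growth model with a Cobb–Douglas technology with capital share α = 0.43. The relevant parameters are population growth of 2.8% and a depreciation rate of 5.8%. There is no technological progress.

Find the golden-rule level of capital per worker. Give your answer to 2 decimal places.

The golden rule sets f'(k) = n + δ, i.e. α·k^(α−1) = n + δ.
So k^(1−α) = α / (n + δ) = 0.43 / 0.086 = 5.0000.
k_gold = 5.0000^(1/0.57) ≈ 16.8369

k_gold ≈ 16.84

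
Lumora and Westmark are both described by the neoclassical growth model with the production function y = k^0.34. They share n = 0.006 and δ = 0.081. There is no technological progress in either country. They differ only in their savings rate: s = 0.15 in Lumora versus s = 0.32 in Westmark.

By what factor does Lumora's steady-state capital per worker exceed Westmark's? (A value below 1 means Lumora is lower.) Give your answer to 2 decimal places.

Steady-state k* = [s/(n + δ)]^(1/(1−α)), so the ratio is [ (s_L/(n + δ)_L) / (s_W/(n + δ)_W) ]^1.5152.
s_L/(n + δ)_L = 0.15/0.087 = 1.7241; s_W/(n + δ)_W = 0.32/0.087 = 3.6782.
Ratio = (1.7241/3.6782)^1.5152 = 0.4687^1.5152 ≈ 0.3172

k*_L / k*_W ≈ 0.32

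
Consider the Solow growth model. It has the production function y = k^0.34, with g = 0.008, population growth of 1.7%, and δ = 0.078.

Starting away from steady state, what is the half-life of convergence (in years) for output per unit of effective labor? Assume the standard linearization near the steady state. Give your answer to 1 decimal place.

Near the steady state the convergence rate is λ = (1 − α)(n + g + δ).
λ = (1 − 0.34) × 0.103 = 0.66 × 0.103 = 0.06798
Half-life = ln 2 / λ = 0.6931 / 0.06798 ≈ 10.20 years

half-life ≈ 10.2 years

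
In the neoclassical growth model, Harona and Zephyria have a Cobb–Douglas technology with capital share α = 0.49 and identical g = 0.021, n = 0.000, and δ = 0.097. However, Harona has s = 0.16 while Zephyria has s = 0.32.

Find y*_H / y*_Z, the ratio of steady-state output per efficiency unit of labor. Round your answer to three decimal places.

Steady-state y* = [s/(n + g + δ)]^(α/(1−α)), so the ratio is [ (s_H/(n + g + δ)_H) / (s_Z/(n + g + δ)_Z) ]^0.9608.
s_H/(n + g + δ)_H = 0.16/0.118 = 1.3559; s_Z/(n + g + δ)_Z = 0.32/0.118 = 2.7119.
Ratio = (1.3559/2.7119)^0.9608 = 0.5000^0.9608 ≈ 0.5138

ratio ≈ 0.514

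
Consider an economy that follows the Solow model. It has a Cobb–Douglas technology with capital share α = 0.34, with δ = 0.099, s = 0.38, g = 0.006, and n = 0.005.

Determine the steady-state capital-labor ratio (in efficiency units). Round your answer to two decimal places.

k* = 6.54

Steady state requires s·f(k) = (n + g + δ)·k, i.e. s·k^α = (n + g + δ)·k.
Rearranging, k^(1−α) = s / (n + g + δ).
k^0.66 = 0.38 / (0.005 + 0.006 + 0.099) = 0.38 / 0.110 = 3.4545
k* = 3.4545^(1/0.66) ≈ 6.5424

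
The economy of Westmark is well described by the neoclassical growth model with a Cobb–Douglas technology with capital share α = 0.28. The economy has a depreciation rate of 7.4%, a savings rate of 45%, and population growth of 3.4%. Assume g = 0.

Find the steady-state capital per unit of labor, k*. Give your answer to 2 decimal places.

k* = 7.26

Steady state requires s·f(k) = (n + δ)·k, i.e. s·k^α = (n + δ)·k.
Dividing both sides by k: k^(1−α) = s / (n + δ).
k^0.72 = 0.45 / (0.034 + 0.074) = 0.45 / 0.108 = 4.1667
k* = 4.1667^(1/0.72) ≈ 7.2581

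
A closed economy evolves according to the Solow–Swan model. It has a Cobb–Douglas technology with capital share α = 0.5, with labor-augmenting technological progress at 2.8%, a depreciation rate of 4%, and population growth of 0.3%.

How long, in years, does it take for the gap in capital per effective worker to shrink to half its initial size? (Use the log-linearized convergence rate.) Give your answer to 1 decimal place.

Near the steady state the convergence rate is λ = (1 − α)(n + g + δ).
λ = (1 − 0.5) × 0.071 = 0.5 × 0.071 = 0.0355
Half-life = ln 2 / λ = 0.6931 / 0.0355 ≈ 19.52 years

half-life ≈ 19.5 years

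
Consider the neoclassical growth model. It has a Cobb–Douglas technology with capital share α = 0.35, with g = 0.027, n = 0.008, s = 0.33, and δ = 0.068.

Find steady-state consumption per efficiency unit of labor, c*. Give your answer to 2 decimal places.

Steady state requires s·f(k) = (n + g + δ)·k, i.e. s·k^α = (n + g + δ)·k.
Dividing both sides by k: k^(1−α) = s / (n + g + δ).
k^0.65 = 0.33 / (0.008 + 0.027 + 0.068) = 0.33 / 0.103 = 3.2039
k* = 3.2039^(1/0.65) ≈ 5.9975
y* = (k*)^α = 5.9975^0.35 ≈ 1.8719
c* = (1 − s)·y* = (1 − 0.33) × 1.8719 ≈ 1.2542

c* = 1.25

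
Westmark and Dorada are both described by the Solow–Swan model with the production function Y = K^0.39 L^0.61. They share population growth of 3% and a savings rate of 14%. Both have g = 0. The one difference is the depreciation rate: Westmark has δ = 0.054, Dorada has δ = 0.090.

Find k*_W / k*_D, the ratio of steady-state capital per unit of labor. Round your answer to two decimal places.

Steady-state k* = [s/(n + δ)]^(1/(1−α)), so the ratio is [ (s_W/(n + δ)_W) / (s_D/(n + δ)_D) ]^1.6393.
s_W/(n + δ)_W = 0.14/0.084 = 1.6667; s_D/(n + δ)_D = 0.14/0.120 = 1.1667.
Ratio = (1.6667/1.1667)^1.6393 = 1.4286^1.6393 ≈ 1.7945

ratio ≈ 1.79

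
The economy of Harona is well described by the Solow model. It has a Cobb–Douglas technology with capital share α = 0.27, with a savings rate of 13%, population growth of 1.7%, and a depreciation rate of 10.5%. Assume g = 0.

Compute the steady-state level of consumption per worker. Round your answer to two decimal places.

Steady state requires s·f(k) = (n + δ)·k, i.e. s·k^α = (n + δ)·k.
Rearranging, k^(1−α) = s / (n + δ).
k^0.73 = 0.13 / (0.017 + 0.105) = 0.13 / 0.122 = 1.0656
k* = 1.0656^(1/0.73) ≈ 1.0909
y* = (k*)^α = 1.0909^0.27 ≈ 1.0238
c* = (1 − s)·y* = (1 − 0.13) × 1.0238 ≈ 0.8907

c* = 0.89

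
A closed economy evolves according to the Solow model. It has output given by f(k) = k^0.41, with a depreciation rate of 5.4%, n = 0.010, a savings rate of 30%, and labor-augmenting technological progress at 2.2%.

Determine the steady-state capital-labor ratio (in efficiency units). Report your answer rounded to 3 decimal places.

k* = 8.312

At the steady state, Δk = 0, so s·k^α = (n + g + δ)·k.
Dividing both sides by k: k^(1−α) = s / (n + g + δ).
k^0.59 = 0.30 / (0.010 + 0.022 + 0.054) = 0.30 / 0.086 = 3.4884
k* = 3.4884^(1/0.59) ≈ 8.3120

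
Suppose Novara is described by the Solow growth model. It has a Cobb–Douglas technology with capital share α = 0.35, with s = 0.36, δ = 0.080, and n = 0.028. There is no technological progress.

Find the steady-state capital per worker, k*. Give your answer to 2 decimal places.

k* = 6.37

In steady state, investment equals break-even investment: s·k^α = (n + δ)·k.
Rearranging, k^(1−α) = s / (n + δ).
k^0.65 = 0.36 / (0.028 + 0.080) = 0.36 / 0.108 = 3.3333
k* = 3.3333^(1/0.65) ≈ 6.3741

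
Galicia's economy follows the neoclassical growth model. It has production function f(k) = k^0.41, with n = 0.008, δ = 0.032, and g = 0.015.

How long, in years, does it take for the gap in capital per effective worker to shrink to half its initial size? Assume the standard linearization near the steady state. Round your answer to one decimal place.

Near the steady state the convergence rate is λ = (1 − α)(n + g + δ).
λ = (1 − 0.41) × 0.055 = 0.59 × 0.055 = 0.03245
Half-life = ln 2 / λ = 0.6931 / 0.03245 ≈ 21.36 years

t_½ ≈ 21.4 years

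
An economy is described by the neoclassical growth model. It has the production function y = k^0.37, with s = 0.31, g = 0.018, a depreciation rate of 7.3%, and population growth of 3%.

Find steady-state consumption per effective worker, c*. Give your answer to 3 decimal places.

c* ≈ 1.199

In steady state, investment equals break-even investment: s·k^α = (n + g + δ)·k.
Rearranging, k^(1−α) = s / (n + g + δ).
k^0.63 = 0.31 / (0.030 + 0.018 + 0.073) = 0.31 / 0.121 = 2.5620
k* = 2.5620^(1/0.63) ≈ 4.4518
y* = (k*)^α = 4.4518^0.37 ≈ 1.7376
c* = (1 − s)·y* = (1 − 0.31) × 1.7376 ≈ 1.1989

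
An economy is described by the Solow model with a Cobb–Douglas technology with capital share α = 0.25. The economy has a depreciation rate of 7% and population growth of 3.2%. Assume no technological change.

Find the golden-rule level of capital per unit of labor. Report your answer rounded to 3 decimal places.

k_gold ≈ 3.305

The golden rule sets f'(k) = n + δ, i.e. α·k^(α−1) = n + δ.
So k^(1−α) = α / (n + δ) = 0.25 / 0.102 = 2.4510.
k_gold = 2.4510^(1/0.75) ≈ 3.3046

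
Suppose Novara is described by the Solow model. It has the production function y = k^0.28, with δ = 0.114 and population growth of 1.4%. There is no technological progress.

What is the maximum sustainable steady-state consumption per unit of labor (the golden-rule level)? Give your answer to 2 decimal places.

At the golden rule, f'(k) = n + δ, so α·k^(α−1) = n + δ and k_gold = (α/(n + δ))^(1/(1−α)).
k_gold = (0.28/0.128)^(1/0.72) = 2.1875^1.3889 ≈ 2.9659
c_gold = f(k_gold) − (n + δ)·k_gold = 1.3558 − 0.128×2.9659 ≈ 0.9762

c_gold ≈ 0.98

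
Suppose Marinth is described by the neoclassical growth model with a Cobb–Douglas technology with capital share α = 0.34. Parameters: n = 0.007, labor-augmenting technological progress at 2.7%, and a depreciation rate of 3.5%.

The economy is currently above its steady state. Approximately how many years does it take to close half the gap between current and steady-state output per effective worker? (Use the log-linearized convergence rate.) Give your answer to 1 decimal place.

half-life ≈ 15.2 years

Near the steady state the convergence rate is λ = (1 − α)(n + g + δ).
λ = (1 − 0.34) × 0.069 = 0.66 × 0.069 = 0.04554
Half-life = ln 2 / λ = 0.6931 / 0.04554 ≈ 15.22 years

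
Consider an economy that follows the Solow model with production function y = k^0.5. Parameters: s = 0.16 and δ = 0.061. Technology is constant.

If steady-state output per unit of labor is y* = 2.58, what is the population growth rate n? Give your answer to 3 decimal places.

n ≈ 0.001

In steady state, investment equals break-even investment: s·k^α = (n + δ)·k.
Since y* = [s/(n + δ)]^(α/(1−α)), we have s/(n + δ) = (y*)^((1−α)/α) = 2.58^1 = 2.5800.
Therefore n + δ = s / 2.5800 = 0.16 / 2.5800 = 0.0620, so n = 0.0620 − 0.061 = 0.0010.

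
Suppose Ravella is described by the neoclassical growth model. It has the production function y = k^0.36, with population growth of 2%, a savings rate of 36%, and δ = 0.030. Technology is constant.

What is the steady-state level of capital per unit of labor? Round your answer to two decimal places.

k* ≈ 21.86

At the steady state, Δk = 0, so s·k^α = (n + δ)·k.
Rearranging, k^(1−α) = s / (n + δ).
k^0.64 = 0.36 / (0.020 + 0.030) = 0.36 / 0.050 = 7.2000
k* = 7.2000^(1/0.64) ≈ 21.8566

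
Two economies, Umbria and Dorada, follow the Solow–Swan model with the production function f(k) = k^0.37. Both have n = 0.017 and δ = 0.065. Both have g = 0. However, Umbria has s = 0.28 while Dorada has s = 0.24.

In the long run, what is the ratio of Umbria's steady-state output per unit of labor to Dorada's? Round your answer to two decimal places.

y*_U / y*_D ≈ 1.09

Steady-state y* = [s/(n + δ)]^(α/(1−α)), so the ratio is [ (s_U/(n + δ)_U) / (s_D/(n + δ)_D) ]^0.5873.
s_U/(n + δ)_U = 0.28/0.082 = 3.4146; s_D/(n + δ)_D = 0.24/0.082 = 2.9268.
Ratio = (3.4146/2.9268)^0.5873 = 1.1667^0.5873 ≈ 1.0948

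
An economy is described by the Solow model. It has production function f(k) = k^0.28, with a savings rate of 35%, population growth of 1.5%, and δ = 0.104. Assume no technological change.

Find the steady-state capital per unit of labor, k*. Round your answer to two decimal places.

k* = 4.47

At the steady state, Δk = 0, so s·k^α = (n + δ)·k.
Rearranging, k^(1−α) = s / (n + δ).
k^0.72 = 0.35 / (0.015 + 0.104) = 0.35 / 0.119 = 2.9412
k* = 2.9412^(1/0.72) ≈ 4.4743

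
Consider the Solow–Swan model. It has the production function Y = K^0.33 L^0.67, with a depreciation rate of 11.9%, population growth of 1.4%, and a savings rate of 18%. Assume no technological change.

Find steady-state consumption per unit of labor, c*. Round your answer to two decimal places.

Steady state requires s·f(k) = (n + δ)·k, i.e. s·k^α = (n + δ)·k.
Dividing both sides by k: k^(1−α) = s / (n + δ).
k^0.67 = 0.18 / (0.014 + 0.119) = 0.18 / 0.133 = 1.3534
k* = 1.3534^(1/0.67) ≈ 1.5709
y* = (k*)^α = 1.5709^0.33 ≈ 1.1607
c* = (1 − s)·y* = (1 − 0.18) × 1.1607 ≈ 0.9518

c* ≈ 0.95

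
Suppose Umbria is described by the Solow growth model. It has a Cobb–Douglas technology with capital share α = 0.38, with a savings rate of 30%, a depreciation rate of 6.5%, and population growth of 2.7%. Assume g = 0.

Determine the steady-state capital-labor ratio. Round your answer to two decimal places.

In steady state, investment equals break-even investment: s·k^α = (n + δ)·k.
Rearranging, k^(1−α) = s / (n + δ).
k^0.62 = 0.30 / (0.027 + 0.065) = 0.30 / 0.092 = 3.2609
k* = 3.2609^(1/0.62) ≈ 6.7292

k* = 6.73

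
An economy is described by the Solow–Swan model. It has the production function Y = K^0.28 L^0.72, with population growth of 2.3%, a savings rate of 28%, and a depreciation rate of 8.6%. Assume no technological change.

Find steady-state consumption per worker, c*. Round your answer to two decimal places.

c* ≈ 1.04

In steady state, investment equals break-even investment: s·k^α = (n + δ)·k.
Rearranging, k^(1−α) = s / (n + δ).
k^0.72 = 0.28 / (0.023 + 0.086) = 0.28 / 0.109 = 2.5688
k* = 2.5688^(1/0.72) ≈ 3.7074
y* = (k*)^α = 3.7074^0.28 ≈ 1.4432
c* = (1 − s)·y* = (1 − 0.28) × 1.4432 ≈ 1.0391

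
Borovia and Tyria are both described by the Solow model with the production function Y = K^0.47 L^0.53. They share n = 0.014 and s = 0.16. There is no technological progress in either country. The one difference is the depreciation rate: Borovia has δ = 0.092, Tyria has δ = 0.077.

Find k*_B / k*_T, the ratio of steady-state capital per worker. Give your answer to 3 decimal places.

ratio ≈ 0.750

Steady-state k* = [s/(n + δ)]^(1/(1−α)), so the ratio is [ (s_B/(n + δ)_B) / (s_T/(n + δ)_T) ]^1.8868.
s_B/(n + δ)_B = 0.16/0.106 = 1.5094; s_T/(n + δ)_T = 0.16/0.091 = 1.7582.
Ratio = (1.5094/1.7582)^1.8868 = 0.8585^1.8868 ≈ 0.7499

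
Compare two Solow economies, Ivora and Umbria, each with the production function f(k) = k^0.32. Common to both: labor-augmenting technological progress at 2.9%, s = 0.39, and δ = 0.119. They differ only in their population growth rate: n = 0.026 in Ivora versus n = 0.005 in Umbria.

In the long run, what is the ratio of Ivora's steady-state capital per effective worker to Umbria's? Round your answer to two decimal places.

k*_I / k*_U ≈ 0.83

Steady-state k* = [s/(n + g + δ)]^(1/(1−α)), so the ratio is [ (s_I/(n + g + δ)_I) / (s_U/(n + g + δ)_U) ]^1.4706.
s_I/(n + g + δ)_I = 0.39/0.174 = 2.2414; s_U/(n + g + δ)_U = 0.39/0.153 = 2.5490.
Ratio = (2.2414/2.5490)^1.4706 = 0.8793^1.4706 ≈ 0.8277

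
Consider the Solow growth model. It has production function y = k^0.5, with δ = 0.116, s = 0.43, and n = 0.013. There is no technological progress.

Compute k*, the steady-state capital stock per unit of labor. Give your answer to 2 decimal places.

At the steady state, Δk = 0, so s·k^α = (n + δ)·k.
Dividing both sides by k: k^(1−α) = s / (n + δ).
k^0.5 = 0.43 / (0.013 + 0.116) = 0.43 / 0.129 = 3.3333
k* = 3.3333^(1/0.5) ≈ 11.1109

k* = 11.11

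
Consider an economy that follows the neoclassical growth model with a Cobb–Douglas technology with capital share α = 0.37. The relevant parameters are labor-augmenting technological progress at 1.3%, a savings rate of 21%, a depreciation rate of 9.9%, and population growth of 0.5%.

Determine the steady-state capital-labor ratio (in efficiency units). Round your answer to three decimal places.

In steady state, investment equals break-even investment: s·k^α = (n + g + δ)·k.
Dividing both sides by k: k^(1−α) = s / (n + g + δ).
k^0.63 = 0.21 / (0.005 + 0.013 + 0.099) = 0.21 / 0.117 = 1.7949
k* = 1.7949^(1/0.63) ≈ 2.5307

k* ≈ 2.531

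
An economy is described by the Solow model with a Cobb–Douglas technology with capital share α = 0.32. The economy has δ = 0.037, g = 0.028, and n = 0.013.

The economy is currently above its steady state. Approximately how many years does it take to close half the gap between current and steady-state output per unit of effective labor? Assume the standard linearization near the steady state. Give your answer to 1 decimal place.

Near the steady state the convergence rate is λ = (1 − α)(n + g + δ).
λ = (1 − 0.32) × 0.078 = 0.68 × 0.078 = 0.05304
Half-life = ln 2 / λ = 0.6931 / 0.05304 ≈ 13.07 years

t_½ ≈ 13.1 years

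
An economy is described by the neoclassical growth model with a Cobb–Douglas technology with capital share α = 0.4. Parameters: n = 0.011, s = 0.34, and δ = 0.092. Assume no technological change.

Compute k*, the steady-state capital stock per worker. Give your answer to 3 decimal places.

At the steady state, Δk = 0, so s·k^α = (n + δ)·k.
Rearranging, k^(1−α) = s / (n + δ).
k^0.6 = 0.34 / (0.011 + 0.092) = 0.34 / 0.103 = 3.3010
k* = 3.3010^(1/0.6) ≈ 7.3183

k* ≈ 7.318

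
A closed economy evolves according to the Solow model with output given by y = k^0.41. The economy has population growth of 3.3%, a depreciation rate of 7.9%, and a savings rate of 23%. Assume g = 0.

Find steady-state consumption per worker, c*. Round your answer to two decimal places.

c* = 1.27

In steady state, investment equals break-even investment: s·k^α = (n + δ)·k.
Rearranging, k^(1−α) = s / (n + δ).
k^0.59 = 0.23 / (0.033 + 0.079) = 0.23 / 0.112 = 2.0536
k* = 2.0536^(1/0.59) ≈ 3.3860
y* = (k*)^α = 3.3860^0.41 ≈ 1.6488
c* = (1 − s)·y* = (1 − 0.23) × 1.6488 ≈ 1.2696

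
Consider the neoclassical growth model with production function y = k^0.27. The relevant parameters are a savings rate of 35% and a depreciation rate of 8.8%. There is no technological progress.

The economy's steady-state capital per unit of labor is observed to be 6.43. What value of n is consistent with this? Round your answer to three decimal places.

At the steady state, Δk = 0, so s·k^α = (n + δ)·k.
So s / (n + δ) = (k*)^(1−α) = 6.43^0.73 = 3.8904.
Therefore n + δ = s / 3.8904 = 0.35 / 3.8904 = 0.0900, so n = 0.0900 − 0.088 = 0.0020.

n ≈ 0.002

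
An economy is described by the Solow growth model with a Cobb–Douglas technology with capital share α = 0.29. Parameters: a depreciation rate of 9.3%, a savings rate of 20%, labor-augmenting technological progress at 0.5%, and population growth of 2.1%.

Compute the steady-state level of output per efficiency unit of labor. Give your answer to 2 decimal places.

Steady state requires s·f(k) = (n + g + δ)·k, i.e. s·k^α = (n + g + δ)·k.
Dividing both sides by k: k^(1−α) = s / (n + g + δ).
k^0.71 = 0.20 / (0.021 + 0.005 + 0.093) = 0.20 / 0.119 = 1.6807
k* = 1.6807^(1/0.71) ≈ 2.0777
y* = (k*)^α = 2.0777^0.29 ≈ 1.2362

y* ≈ 1.24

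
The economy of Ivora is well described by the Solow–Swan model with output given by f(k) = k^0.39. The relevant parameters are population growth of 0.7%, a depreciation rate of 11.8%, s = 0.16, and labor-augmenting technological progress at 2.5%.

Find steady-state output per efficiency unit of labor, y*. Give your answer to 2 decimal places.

In steady state, investment equals break-even investment: s·k^α = (n + g + δ)·k.
Rearranging, k^(1−α) = s / (n + g + δ).
k^0.61 = 0.16 / (0.007 + 0.025 + 0.118) = 0.16 / 0.150 = 1.0667
k* = 1.0667^(1/0.61) ≈ 1.1117
y* = (k*)^α = 1.1117^0.39 ≈ 1.0422

y* = 1.04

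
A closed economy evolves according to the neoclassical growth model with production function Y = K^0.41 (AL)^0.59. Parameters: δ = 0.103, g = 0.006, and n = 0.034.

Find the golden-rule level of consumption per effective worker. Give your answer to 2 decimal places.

c_gold ≈ 1.23

At the golden rule, f'(k) = n + g + δ, so α·k^(α−1) = n + g + δ and k_gold = (α/(n + g + δ))^(1/(1−α)).
k_gold = (0.41/0.143)^(1/0.59) = 2.8671^1.6949 ≈ 5.9610
c_gold = f(k_gold) − (n + g + δ)·k_gold = 2.0791 − 0.143×5.9610 ≈ 1.2267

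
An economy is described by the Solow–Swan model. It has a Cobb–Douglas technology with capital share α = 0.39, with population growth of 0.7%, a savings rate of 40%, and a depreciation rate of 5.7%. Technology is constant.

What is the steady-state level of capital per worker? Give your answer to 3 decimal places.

k* = 20.171

Steady state requires s·f(k) = (n + δ)·k, i.e. s·k^α = (n + δ)·k.
Rearranging, k^(1−α) = s / (n + δ).
k^0.61 = 0.40 / (0.007 + 0.057) = 0.40 / 0.064 = 6.2500
k* = 6.2500^(1/0.61) ≈ 20.1707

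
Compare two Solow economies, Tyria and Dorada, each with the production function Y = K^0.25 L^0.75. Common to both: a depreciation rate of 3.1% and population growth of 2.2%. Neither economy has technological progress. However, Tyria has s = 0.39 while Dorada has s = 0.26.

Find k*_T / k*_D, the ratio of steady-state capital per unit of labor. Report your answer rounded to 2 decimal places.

Steady-state k* = [s/(n + δ)]^(1/(1−α)), so the ratio is [ (s_T/(n + δ)_T) / (s_D/(n + δ)_D) ]^1.3333.
s_T/(n + δ)_T = 0.39/0.053 = 7.3585; s_D/(n + δ)_D = 0.26/0.053 = 4.9057.
Ratio = (7.3585/4.9057)^1.3333 = 1.5000^1.3333 ≈ 1.7170

k*_T / k*_D ≈ 1.72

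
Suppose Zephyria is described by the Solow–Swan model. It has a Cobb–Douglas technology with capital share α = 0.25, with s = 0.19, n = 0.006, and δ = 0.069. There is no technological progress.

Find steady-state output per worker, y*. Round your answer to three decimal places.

Steady state requires s·f(k) = (n + δ)·k, i.e. s·k^α = (n + δ)·k.
Rearranging, k^(1−α) = s / (n + δ).
k^0.75 = 0.19 / (0.006 + 0.069) = 0.19 / 0.075 = 2.5333
k* = 2.5333^(1/0.75) ≈ 3.4534
y* = (k*)^α = 3.4534^0.25 ≈ 1.3632

y* = 1.363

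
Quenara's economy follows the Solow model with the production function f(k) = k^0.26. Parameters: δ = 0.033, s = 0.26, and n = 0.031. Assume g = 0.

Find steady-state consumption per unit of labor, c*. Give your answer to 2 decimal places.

c* = 1.21

In steady state, investment equals break-even investment: s·k^α = (n + δ)·k.
Rearranging, k^(1−α) = s / (n + δ).
k^0.74 = 0.26 / (0.031 + 0.033) = 0.26 / 0.064 = 4.0625
k* = 4.0625^(1/0.74) ≈ 6.6480
y* = (k*)^α = 6.6480^0.26 ≈ 1.6364
c* = (1 − s)·y* = (1 − 0.26) × 1.6364 ≈ 1.2109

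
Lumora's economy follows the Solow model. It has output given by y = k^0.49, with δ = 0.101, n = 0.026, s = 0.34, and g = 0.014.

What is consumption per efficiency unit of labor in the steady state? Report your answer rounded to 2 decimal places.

At the steady state, Δk = 0, so s·k^α = (n + g + δ)·k.
Dividing both sides by k: k^(1−α) = s / (n + g + δ).
k^0.51 = 0.34 / (0.026 + 0.014 + 0.101) = 0.34 / 0.141 = 2.4113
k* = 2.4113^(1/0.51) ≈ 5.6171
y* = (k*)^α = 5.6171^0.49 ≈ 2.3295
c* = (1 − s)·y* = (1 − 0.34) × 2.3295 ≈ 1.5375

c* ≈ 1.54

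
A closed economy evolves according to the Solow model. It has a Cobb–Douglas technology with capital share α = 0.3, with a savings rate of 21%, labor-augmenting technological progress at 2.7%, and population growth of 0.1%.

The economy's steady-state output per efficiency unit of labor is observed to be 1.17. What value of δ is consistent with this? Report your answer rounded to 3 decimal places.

At the steady state, Δk = 0, so s·k^α = (n + g + δ)·k.
Since y* = [s/(n + g + δ)]^(α/(1−α)), we have s/(n + g + δ) = (y*)^((1−α)/α) = 1.17^2.3333 = 1.4424.
Therefore n + g + δ = s / 1.4424 = 0.21 / 1.4424 = 0.1456, so δ = 0.1456 − 0.028 = 0.1176.

δ ≈ 0.118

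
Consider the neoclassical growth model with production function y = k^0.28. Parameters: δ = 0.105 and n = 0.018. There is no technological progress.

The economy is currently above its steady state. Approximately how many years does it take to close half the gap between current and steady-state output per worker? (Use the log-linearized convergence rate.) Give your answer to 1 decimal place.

about 7.8 years

Near the steady state the convergence rate is λ = (1 − α)(n + δ).
λ = (1 − 0.28) × 0.123 = 0.72 × 0.123 = 0.08856
Half-life = ln 2 / λ = 0.6931 / 0.08856 ≈ 7.83 years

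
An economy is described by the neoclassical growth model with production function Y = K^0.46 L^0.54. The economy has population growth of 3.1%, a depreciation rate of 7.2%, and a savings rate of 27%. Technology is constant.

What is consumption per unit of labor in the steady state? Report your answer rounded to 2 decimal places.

c* ≈ 1.66

At the steady state, Δk = 0, so s·k^α = (n + δ)·k.
Dividing both sides by k: k^(1−α) = s / (n + δ).
k^0.54 = 0.27 / (0.031 + 0.072) = 0.27 / 0.103 = 2.6214
k* = 2.6214^(1/0.54) ≈ 5.9575
y* = (k*)^α = 5.9575^0.46 ≈ 2.2726
c* = (1 − s)·y* = (1 − 0.27) × 2.2726 ≈ 1.6590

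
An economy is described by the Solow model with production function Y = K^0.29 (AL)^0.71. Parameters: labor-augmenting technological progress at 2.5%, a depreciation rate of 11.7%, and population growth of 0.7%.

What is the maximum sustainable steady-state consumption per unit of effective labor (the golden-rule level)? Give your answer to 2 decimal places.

At the golden rule, f'(k) = n + g + δ, so α·k^(α−1) = n + g + δ and k_gold = (α/(n + g + δ))^(1/(1−α)).
k_gold = (0.29/0.149)^(1/0.71) = 1.9463^1.4085 ≈ 2.5548
c_gold = f(k_gold) − (n + g + δ)·k_gold = 1.3126 − 0.149×2.5548 ≈ 0.9319

c_gold ≈ 0.93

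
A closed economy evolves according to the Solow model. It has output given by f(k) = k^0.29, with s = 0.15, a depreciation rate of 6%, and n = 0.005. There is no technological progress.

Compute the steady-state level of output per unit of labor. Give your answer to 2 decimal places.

y* ≈ 1.41

In steady state, investment equals break-even investment: s·k^α = (n + δ)·k.
Rearranging, k^(1−α) = s / (n + δ).
k^0.71 = 0.15 / (0.005 + 0.060) = 0.15 / 0.065 = 2.3077
k* = 2.3077^(1/0.71) ≈ 3.2473
y* = (k*)^α = 3.2473^0.29 ≈ 1.4072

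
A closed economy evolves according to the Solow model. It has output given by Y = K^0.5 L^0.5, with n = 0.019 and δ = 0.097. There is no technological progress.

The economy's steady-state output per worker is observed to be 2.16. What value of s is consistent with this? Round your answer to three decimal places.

s ≈ 0.251

At the steady state, Δk = 0, so s·k^α = (n + δ)·k.
Since y* = [s/(n + δ)]^(α/(1−α)), we have s/(n + δ) = (y*)^((1−α)/α) = 2.16^1 = 2.1600.
Therefore s = 2.1600 × (n + δ) = 2.1600 × 0.116 = 0.2506.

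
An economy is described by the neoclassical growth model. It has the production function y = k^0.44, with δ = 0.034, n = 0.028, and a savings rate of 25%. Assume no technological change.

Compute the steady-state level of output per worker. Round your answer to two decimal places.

At the steady state, Δk = 0, so s·k^α = (n + δ)·k.
Rearranging, k^(1−α) = s / (n + δ).
k^0.56 = 0.25 / (0.028 + 0.034) = 0.25 / 0.062 = 4.0323
k* = 4.0323^(1/0.56) ≈ 12.0599
y* = (k*)^α = 12.0599^0.44 ≈ 2.9908

y* = 2.99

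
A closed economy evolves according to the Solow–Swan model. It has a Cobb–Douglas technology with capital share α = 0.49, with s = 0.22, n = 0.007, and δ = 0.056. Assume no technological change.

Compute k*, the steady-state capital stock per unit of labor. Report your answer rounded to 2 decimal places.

k* ≈ 11.61

In steady state, investment equals break-even investment: s·k^α = (n + δ)·k.
Dividing both sides by k: k^(1−α) = s / (n + δ).
k^0.51 = 0.22 / (0.007 + 0.056) = 0.22 / 0.063 = 3.4921
k* = 3.4921^(1/0.51) ≈ 11.6112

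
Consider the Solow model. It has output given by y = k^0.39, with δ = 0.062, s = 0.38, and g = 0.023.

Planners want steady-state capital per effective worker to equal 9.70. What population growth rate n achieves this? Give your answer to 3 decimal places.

n ≈ 0.010

In steady state, investment equals break-even investment: s·k^α = (n + g + δ)·k.
So s / (n + g + δ) = (k*)^(1−α) = 9.70^0.61 = 3.9988.
Therefore n + g + δ = s / 3.9988 = 0.38 / 3.9988 = 0.0950, so n = 0.0950 − 0.085 = 0.0100.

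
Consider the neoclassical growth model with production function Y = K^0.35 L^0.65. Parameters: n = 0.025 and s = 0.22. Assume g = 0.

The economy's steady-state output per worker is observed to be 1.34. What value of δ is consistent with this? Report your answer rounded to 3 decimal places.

δ ≈ 0.103

In steady state, investment equals break-even investment: s·k^α = (n + δ)·k.
Since y* = [s/(n + δ)]^(α/(1−α)), we have s/(n + δ) = (y*)^((1−α)/α) = 1.34^1.8571 = 1.7221.
Therefore n + δ = s / 1.7221 = 0.22 / 1.7221 = 0.1278, so δ = 0.1278 − 0.025 = 0.1028.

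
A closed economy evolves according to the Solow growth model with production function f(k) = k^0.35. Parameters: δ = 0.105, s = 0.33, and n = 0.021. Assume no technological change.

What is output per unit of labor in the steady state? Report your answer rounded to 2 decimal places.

At the steady state, Δk = 0, so s·k^α = (n + δ)·k.
Dividing both sides by k: k^(1−α) = s / (n + δ).
k^0.65 = 0.33 / (0.021 + 0.105) = 0.33 / 0.126 = 2.6190
k* = 2.6190^(1/0.65) ≈ 4.3983
y* = (k*)^α = 4.3983^0.35 ≈ 1.6794

y* ≈ 1.68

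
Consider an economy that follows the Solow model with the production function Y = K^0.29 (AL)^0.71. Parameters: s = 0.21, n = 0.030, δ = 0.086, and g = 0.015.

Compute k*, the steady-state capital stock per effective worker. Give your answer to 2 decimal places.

k* = 1.94

At the steady state, Δk = 0, so s·k^α = (n + g + δ)·k.
Dividing both sides by k: k^(1−α) = s / (n + g + δ).
k^0.71 = 0.21 / (0.030 + 0.015 + 0.086) = 0.21 / 0.131 = 1.6031
k* = 1.6031^(1/0.71) ≈ 1.9439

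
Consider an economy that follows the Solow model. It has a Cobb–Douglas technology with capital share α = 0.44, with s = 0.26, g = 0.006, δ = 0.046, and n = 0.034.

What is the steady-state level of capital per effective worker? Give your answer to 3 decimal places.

k* ≈ 7.211

Steady state requires s·f(k) = (n + g + δ)·k, i.e. s·k^α = (n + g + δ)·k.
Dividing both sides by k: k^(1−α) = s / (n + g + δ).
k^0.56 = 0.26 / (0.034 + 0.006 + 0.046) = 0.26 / 0.086 = 3.0233
k* = 3.0233^(1/0.56) ≈ 7.2111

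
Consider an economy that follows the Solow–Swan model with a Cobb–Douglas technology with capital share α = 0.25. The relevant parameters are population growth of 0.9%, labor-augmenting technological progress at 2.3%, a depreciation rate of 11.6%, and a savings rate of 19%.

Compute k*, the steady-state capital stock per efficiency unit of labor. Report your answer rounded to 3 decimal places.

In steady state, investment equals break-even investment: s·k^α = (n + g + δ)·k.
Rearranging, k^(1−α) = s / (n + g + δ).
k^0.75 = 0.19 / (0.009 + 0.023 + 0.116) = 0.19 / 0.148 = 1.2838
k* = 1.2838^(1/0.75) ≈ 1.3953

k* = 1.395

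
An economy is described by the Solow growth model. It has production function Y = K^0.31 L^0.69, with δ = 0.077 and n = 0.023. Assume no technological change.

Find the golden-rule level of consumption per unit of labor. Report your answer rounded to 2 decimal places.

c_gold ≈ 1.15

At the golden rule, f'(k) = n + δ, so α·k^(α−1) = n + δ and k_gold = (α/(n + δ))^(1/(1−α)).
k_gold = (0.31/0.100)^(1/0.69) = 3.1000^1.4493 ≈ 5.1538
c_gold = f(k_gold) − (n + δ)·k_gold = 1.6625 − 0.100×5.1538 ≈ 1.1471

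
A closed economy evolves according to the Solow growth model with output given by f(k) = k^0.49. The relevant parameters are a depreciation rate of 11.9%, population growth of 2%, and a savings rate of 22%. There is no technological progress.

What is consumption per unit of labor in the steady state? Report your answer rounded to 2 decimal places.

In steady state, investment equals break-even investment: s·k^α = (n + δ)·k.
Rearranging, k^(1−α) = s / (n + δ).
k^0.51 = 0.22 / (0.020 + 0.119) = 0.22 / 0.139 = 1.5827
k* = 1.5827^(1/0.51) ≈ 2.4602
y* = (k*)^α = 2.4602^0.49 ≈ 1.5544
c* = (1 − s)·y* = (1 − 0.22) × 1.5544 ≈ 1.2124

c* ≈ 1.21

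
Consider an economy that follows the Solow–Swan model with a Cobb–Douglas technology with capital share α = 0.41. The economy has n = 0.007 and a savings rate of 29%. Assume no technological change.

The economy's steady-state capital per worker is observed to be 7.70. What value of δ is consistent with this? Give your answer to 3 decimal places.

At the steady state, Δk = 0, so s·k^α = (n + δ)·k.
So s / (n + δ) = (k*)^(1−α) = 7.70^0.59 = 3.3345.
Therefore n + δ = s / 3.3345 = 0.29 / 3.3345 = 0.0870, so δ = 0.0870 − 0.007 = 0.0800.

δ ≈ 0.080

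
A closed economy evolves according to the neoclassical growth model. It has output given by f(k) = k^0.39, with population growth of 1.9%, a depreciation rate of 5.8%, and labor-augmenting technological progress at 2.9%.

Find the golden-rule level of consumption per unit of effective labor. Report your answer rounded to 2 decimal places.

At the golden rule, f'(k) = n + g + δ, so α·k^(α−1) = n + g + δ and k_gold = (α/(n + g + δ))^(1/(1−α)).
k_gold = (0.39/0.106)^(1/0.61) = 3.6792^1.6393 ≈ 8.4613
c_gold = f(k_gold) − (n + g + δ)·k_gold = 2.2999 − 0.106×8.4613 ≈ 1.4030

c_gold ≈ 1.40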